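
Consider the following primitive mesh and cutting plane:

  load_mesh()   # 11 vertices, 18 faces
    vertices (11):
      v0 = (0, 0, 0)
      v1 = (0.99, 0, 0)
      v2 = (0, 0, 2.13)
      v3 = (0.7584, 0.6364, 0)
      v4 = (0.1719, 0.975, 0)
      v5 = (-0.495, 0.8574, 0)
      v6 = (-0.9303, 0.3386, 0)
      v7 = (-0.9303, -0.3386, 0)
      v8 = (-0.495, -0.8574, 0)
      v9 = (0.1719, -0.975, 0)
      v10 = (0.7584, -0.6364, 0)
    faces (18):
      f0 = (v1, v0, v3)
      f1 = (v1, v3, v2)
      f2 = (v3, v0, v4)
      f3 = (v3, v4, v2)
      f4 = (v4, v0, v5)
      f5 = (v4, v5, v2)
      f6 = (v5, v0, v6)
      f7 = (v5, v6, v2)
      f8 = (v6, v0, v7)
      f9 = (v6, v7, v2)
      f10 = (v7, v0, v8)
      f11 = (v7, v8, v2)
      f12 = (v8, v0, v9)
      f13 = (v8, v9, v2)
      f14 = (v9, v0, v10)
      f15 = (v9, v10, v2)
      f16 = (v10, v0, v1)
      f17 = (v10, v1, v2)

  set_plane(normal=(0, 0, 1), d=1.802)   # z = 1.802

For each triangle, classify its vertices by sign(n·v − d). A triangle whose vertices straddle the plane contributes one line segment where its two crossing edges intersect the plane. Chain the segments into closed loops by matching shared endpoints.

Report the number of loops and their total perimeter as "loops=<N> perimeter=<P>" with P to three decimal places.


loops=1 perimeter=0.939

Straddling triangles (9 of 18):
  (v1,v3,v2) [--+] → (0.116786, 0.0979996, 1.802)–(0.152451, 0, 1.802)  len=0.1043
  (v3,v4,v2) [--+] → (0.026471, 0.150141, 1.802)–(0.116786, 0.0979996, 1.802)  len=0.1043
  (v4,v5,v2) [--+] → (-0.0762254, 0.132032, 1.802)–(0.026471, 0.150141, 1.802)  len=0.1043
  (v5,v6,v2) [--+] → (-0.143257, 0.0521412, 1.802)–(-0.0762254, 0.132032, 1.802)  len=0.1043
  (v6,v7,v2) [--+] → (-0.143257, -0.0521412, 1.802)–(-0.143257, 0.0521412, 1.802)  len=0.1043
  (v7,v8,v2) [--+] → (-0.0762254, -0.132032, 1.802)–(-0.143257, -0.0521412, 1.802)  len=0.1043
  (v8,v9,v2) [--+] → (0.026471, -0.150141, 1.802)–(-0.0762254, -0.132032, 1.802)  len=0.1043
  (v9,v10,v2) [--+] → (0.116786, -0.0979996, 1.802)–(0.026471, -0.150141, 1.802)  len=0.1043
  (v10,v1,v2) [--+] → (0.152451, 0, 1.802)–(0.116786, -0.0979996, 1.802)  len=0.1043

Chained into 1 loop(s):
  loop 1: 9 segments, perimeter = 0.9386
Total perimeter = 0.939


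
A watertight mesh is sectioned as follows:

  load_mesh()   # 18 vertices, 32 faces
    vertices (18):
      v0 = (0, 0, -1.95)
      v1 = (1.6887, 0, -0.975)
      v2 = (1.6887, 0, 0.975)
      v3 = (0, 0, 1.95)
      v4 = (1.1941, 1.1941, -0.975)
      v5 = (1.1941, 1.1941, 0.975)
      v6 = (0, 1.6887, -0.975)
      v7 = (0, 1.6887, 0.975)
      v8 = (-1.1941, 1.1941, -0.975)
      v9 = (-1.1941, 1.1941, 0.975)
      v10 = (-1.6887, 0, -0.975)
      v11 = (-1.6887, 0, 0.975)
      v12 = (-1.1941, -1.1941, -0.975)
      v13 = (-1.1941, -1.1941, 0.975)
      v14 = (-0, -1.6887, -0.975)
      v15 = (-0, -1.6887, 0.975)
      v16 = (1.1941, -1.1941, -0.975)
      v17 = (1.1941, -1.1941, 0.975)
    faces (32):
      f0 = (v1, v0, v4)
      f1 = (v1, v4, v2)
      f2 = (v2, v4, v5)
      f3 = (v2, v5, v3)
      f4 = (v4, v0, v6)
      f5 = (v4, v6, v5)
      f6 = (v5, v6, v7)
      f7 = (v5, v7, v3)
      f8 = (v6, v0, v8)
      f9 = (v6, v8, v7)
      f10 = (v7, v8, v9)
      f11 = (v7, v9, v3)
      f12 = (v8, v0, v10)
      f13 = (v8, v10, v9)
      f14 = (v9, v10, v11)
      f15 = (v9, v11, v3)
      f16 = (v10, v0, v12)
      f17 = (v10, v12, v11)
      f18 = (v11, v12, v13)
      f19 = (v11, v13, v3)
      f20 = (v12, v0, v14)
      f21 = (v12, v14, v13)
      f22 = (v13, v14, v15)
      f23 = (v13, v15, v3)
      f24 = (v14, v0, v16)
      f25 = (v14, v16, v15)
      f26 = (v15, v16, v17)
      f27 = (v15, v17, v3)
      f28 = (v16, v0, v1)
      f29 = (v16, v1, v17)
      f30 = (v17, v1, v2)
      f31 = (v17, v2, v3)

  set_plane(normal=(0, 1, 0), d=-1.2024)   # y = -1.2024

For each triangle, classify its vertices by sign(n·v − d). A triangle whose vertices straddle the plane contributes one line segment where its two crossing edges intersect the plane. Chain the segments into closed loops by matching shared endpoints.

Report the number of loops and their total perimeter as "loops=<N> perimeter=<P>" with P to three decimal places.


loops=1 perimeter=8.729

Straddling triangles (8 of 32):
  (v12,v0,v14) [++-] → (0, -1.2024, -1.25577)–(-1.17406, -1.2024, -0.975)  len=1.2072
  (v12,v14,v13) [+-+] → (-1.17406, -1.2024, -0.975)–(-1.17406, -1.2024, 0.942277)  len=1.9173
  (v13,v14,v15) [+--] → (-1.17406, -1.2024, 0.942277)–(-1.17406, -1.2024, 0.975)  len=0.0327
  (v13,v15,v3) [+-+] → (-1.17406, -1.2024, 0.975)–(0, -1.2024, 1.25577)  len=1.2072
  (v14,v0,v16) [-++] → (0, -1.2024, -1.25577)–(1.17406, -1.2024, -0.975)  len=1.2072
  (v14,v16,v15) [-+-] → (1.17406, -1.2024, -0.975)–(1.17406, -1.2024, -0.942277)  len=0.0327
  (v15,v16,v17) [-++] → (1.17406, -1.2024, -0.942277)–(1.17406, -1.2024, 0.975)  len=1.9173
  (v15,v17,v3) [-++] → (1.17406, -1.2024, 0.975)–(0, -1.2024, 1.25577)  len=1.2072

Chained into 1 loop(s):
  loop 1: 8 segments, perimeter = 8.7287
Total perimeter = 8.729


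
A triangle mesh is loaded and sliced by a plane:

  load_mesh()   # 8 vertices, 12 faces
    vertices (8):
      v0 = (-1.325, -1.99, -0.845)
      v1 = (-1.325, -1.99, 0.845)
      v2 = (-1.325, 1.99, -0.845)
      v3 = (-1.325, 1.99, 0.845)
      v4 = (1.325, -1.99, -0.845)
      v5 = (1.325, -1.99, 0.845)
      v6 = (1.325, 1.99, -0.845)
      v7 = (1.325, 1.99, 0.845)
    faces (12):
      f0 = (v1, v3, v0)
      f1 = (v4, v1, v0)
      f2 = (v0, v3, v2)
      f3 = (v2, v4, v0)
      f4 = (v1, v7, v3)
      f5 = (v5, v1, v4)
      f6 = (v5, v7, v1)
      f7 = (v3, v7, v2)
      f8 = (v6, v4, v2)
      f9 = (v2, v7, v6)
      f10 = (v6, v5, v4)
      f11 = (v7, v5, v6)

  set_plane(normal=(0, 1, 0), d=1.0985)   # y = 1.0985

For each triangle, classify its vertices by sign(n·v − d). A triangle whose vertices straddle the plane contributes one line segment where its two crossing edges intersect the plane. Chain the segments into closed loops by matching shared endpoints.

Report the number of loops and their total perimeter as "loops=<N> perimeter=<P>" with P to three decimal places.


Straddling triangles (8 of 12):
  (v1,v3,v0) [-+-] → (-1.325, 1.0985, 0.845)–(-1.325, 1.0985, 0.466448)  len=0.3786
  (v0,v3,v2) [-++] → (-1.325, 1.0985, 0.466448)–(-1.325, 1.0985, -0.845)  len=1.3114
  (v2,v4,v0) [+--] → (-0.731413, 1.0985, -0.845)–(-1.325, 1.0985, -0.845)  len=0.5936
  (v1,v7,v3) [-++] → (0.731413, 1.0985, 0.845)–(-1.325, 1.0985, 0.845)  len=2.0564
  (v5,v7,v1) [-+-] → (1.325, 1.0985, 0.845)–(0.731413, 1.0985, 0.845)  len=0.5936
  (v6,v4,v2) [+-+] → (1.325, 1.0985, -0.845)–(-0.731413, 1.0985, -0.845)  len=2.0564
  (v6,v5,v4) [+--] → (1.325, 1.0985, -0.466448)–(1.325, 1.0985, -0.845)  len=0.3786
  (v7,v5,v6) [+-+] → (1.325, 1.0985, 0.845)–(1.325, 1.0985, -0.466448)  len=1.3114

Chained into 1 loop(s):
  loop 1: 8 segments, perimeter = 8.6800
Total perimeter = 8.680

loops=1 perimeter=8.680


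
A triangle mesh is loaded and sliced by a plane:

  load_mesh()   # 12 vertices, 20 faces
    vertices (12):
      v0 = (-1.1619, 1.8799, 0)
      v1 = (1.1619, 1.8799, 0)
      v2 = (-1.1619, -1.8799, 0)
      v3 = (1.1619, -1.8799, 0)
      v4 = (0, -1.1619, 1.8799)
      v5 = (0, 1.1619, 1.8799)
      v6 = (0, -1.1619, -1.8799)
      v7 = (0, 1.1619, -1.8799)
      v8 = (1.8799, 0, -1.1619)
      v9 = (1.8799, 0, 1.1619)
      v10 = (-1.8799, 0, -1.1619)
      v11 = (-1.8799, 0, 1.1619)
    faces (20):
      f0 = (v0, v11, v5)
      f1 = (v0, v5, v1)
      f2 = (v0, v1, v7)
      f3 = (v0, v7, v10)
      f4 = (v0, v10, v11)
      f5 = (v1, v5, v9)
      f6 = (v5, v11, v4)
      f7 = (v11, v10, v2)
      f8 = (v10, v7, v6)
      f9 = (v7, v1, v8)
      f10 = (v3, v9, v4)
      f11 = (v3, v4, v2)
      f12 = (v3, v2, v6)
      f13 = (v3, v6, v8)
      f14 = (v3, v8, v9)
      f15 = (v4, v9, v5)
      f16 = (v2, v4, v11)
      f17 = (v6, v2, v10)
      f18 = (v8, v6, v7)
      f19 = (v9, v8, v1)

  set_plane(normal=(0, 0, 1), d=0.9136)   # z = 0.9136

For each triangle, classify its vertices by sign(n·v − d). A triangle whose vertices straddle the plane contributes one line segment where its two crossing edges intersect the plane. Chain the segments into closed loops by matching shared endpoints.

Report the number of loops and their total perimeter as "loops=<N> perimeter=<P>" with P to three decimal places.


Straddling triangles (10 of 20):
  (v0,v11,v5) [-++] → (-1.72646, 0.401738, 0.9136)–(-0.597236, 1.53096, 0.9136)  len=1.5970
  (v0,v5,v1) [-+-] → (-0.597236, 1.53096, 0.9136)–(0.597236, 1.53096, 0.9136)  len=1.1945
  (v0,v10,v11) [--+] → (-1.8799, 0, 0.9136)–(-1.72646, 0.401738, 0.9136)  len=0.4300
  (v1,v5,v9) [-++] → (0.597236, 1.53096, 0.9136)–(1.72646, 0.401738, 0.9136)  len=1.5970
  (v11,v10,v2) [+--] → (-1.8799, 0, 0.9136)–(-1.72646, -0.401738, 0.9136)  len=0.4300
  (v3,v9,v4) [-++] → (1.72646, -0.401738, 0.9136)–(0.597236, -1.53096, 0.9136)  len=1.5970
  (v3,v4,v2) [-+-] → (0.597236, -1.53096, 0.9136)–(-0.597236, -1.53096, 0.9136)  len=1.1945
  (v3,v8,v9) [--+] → (1.8799, 0, 0.9136)–(1.72646, -0.401738, 0.9136)  len=0.4300
  (v2,v4,v11) [-++] → (-0.597236, -1.53096, 0.9136)–(-1.72646, -0.401738, 0.9136)  len=1.5970
  (v9,v8,v1) [+--] → (1.8799, 0, 0.9136)–(1.72646, 0.401738, 0.9136)  len=0.4300

Chained into 1 loop(s):
  loop 1: 10 segments, perimeter = 10.4970
Total perimeter = 10.497

loops=1 perimeter=10.497


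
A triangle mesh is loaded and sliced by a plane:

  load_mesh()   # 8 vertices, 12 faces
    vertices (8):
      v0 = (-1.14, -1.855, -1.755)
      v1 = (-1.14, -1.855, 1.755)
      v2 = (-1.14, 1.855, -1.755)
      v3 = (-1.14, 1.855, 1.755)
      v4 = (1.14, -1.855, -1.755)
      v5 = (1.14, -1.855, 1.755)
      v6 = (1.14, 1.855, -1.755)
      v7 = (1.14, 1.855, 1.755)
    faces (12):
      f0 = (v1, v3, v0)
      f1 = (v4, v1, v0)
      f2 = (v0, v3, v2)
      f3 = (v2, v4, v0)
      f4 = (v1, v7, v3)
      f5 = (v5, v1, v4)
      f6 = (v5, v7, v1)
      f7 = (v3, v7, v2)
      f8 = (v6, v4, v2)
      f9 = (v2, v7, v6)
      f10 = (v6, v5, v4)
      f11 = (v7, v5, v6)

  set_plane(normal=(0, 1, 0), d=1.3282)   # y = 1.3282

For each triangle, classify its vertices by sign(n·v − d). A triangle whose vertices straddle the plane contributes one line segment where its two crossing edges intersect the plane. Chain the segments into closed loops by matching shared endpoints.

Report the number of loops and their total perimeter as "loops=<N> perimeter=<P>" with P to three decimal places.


Straddling triangles (8 of 12):
  (v1,v3,v0) [-+-] → (-1.14, 1.3282, 1.755)–(-1.14, 1.3282, 1.2566)  len=0.4984
  (v0,v3,v2) [-++] → (-1.14, 1.3282, 1.2566)–(-1.14, 1.3282, -1.755)  len=3.0116
  (v2,v4,v0) [+--] → (-0.816252, 1.3282, -1.755)–(-1.14, 1.3282, -1.755)  len=0.3237
  (v1,v7,v3) [-++] → (0.816252, 1.3282, 1.755)–(-1.14, 1.3282, 1.755)  len=1.9563
  (v5,v7,v1) [-+-] → (1.14, 1.3282, 1.755)–(0.816252, 1.3282, 1.755)  len=0.3237
  (v6,v4,v2) [+-+] → (1.14, 1.3282, -1.755)–(-0.816252, 1.3282, -1.755)  len=1.9563
  (v6,v5,v4) [+--] → (1.14, 1.3282, -1.2566)–(1.14, 1.3282, -1.755)  len=0.4984
  (v7,v5,v6) [+-+] → (1.14, 1.3282, 1.755)–(1.14, 1.3282, -1.2566)  len=3.0116

Chained into 1 loop(s):
  loop 1: 8 segments, perimeter = 11.5800
Total perimeter = 11.580

loops=1 perimeter=11.580


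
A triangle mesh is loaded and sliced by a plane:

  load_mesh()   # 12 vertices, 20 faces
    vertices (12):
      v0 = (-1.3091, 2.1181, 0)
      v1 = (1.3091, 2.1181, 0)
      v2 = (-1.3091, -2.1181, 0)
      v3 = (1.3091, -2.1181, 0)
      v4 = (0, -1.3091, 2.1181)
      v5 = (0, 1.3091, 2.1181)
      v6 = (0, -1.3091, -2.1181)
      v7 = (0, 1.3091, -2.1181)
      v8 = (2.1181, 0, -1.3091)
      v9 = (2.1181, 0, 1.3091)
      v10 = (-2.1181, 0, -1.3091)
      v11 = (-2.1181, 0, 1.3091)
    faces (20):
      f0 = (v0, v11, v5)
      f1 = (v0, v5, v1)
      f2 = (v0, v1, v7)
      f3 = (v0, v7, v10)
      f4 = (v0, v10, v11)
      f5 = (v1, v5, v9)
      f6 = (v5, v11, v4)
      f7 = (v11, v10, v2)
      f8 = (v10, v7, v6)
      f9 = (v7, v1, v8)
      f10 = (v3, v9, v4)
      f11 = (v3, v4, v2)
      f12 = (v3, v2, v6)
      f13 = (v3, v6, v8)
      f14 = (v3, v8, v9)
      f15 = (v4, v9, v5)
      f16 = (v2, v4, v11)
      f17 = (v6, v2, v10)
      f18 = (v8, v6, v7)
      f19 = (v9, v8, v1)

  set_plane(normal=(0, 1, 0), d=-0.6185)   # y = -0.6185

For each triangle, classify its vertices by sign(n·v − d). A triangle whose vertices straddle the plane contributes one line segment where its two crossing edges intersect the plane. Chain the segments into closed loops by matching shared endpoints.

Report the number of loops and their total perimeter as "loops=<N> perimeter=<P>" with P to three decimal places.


Straddling triangles (10 of 20):
  (v5,v11,v4) [++-] → (-1.11738, -0.6185, 1.69132)–(0, -0.6185, 2.1181)  len=1.1961
  (v11,v10,v2) [++-] → (-1.88187, -0.6185, -0.926834)–(-1.88187, -0.6185, 0.926834)  len=1.8537
  (v10,v7,v6) [++-] → (0, -0.6185, -2.1181)–(-1.11738, -0.6185, -1.69132)  len=1.1961
  (v3,v9,v4) [-+-] → (1.88187, -0.6185, 0.926834)–(1.11738, -0.6185, 1.69132)  len=1.0811
  (v3,v6,v8) [--+] → (1.11738, -0.6185, -1.69132)–(1.88187, -0.6185, -0.926834)  len=1.0811
  (v3,v8,v9) [-++] → (1.88187, -0.6185, -0.926834)–(1.88187, -0.6185, 0.926834)  len=1.8537
  (v4,v9,v5) [-++] → (1.11738, -0.6185, 1.69132)–(0, -0.6185, 2.1181)  len=1.1961
  (v2,v4,v11) [--+] → (-1.11738, -0.6185, 1.69132)–(-1.88187, -0.6185, 0.926834)  len=1.0811
  (v6,v2,v10) [--+] → (-1.88187, -0.6185, -0.926834)–(-1.11738, -0.6185, -1.69132)  len=1.0811
  (v8,v6,v7) [+-+] → (1.11738, -0.6185, -1.69132)–(0, -0.6185, -2.1181)  len=1.1961

Chained into 1 loop(s):
  loop 1: 10 segments, perimeter = 12.8164
Total perimeter = 12.816

loops=1 perimeter=12.816


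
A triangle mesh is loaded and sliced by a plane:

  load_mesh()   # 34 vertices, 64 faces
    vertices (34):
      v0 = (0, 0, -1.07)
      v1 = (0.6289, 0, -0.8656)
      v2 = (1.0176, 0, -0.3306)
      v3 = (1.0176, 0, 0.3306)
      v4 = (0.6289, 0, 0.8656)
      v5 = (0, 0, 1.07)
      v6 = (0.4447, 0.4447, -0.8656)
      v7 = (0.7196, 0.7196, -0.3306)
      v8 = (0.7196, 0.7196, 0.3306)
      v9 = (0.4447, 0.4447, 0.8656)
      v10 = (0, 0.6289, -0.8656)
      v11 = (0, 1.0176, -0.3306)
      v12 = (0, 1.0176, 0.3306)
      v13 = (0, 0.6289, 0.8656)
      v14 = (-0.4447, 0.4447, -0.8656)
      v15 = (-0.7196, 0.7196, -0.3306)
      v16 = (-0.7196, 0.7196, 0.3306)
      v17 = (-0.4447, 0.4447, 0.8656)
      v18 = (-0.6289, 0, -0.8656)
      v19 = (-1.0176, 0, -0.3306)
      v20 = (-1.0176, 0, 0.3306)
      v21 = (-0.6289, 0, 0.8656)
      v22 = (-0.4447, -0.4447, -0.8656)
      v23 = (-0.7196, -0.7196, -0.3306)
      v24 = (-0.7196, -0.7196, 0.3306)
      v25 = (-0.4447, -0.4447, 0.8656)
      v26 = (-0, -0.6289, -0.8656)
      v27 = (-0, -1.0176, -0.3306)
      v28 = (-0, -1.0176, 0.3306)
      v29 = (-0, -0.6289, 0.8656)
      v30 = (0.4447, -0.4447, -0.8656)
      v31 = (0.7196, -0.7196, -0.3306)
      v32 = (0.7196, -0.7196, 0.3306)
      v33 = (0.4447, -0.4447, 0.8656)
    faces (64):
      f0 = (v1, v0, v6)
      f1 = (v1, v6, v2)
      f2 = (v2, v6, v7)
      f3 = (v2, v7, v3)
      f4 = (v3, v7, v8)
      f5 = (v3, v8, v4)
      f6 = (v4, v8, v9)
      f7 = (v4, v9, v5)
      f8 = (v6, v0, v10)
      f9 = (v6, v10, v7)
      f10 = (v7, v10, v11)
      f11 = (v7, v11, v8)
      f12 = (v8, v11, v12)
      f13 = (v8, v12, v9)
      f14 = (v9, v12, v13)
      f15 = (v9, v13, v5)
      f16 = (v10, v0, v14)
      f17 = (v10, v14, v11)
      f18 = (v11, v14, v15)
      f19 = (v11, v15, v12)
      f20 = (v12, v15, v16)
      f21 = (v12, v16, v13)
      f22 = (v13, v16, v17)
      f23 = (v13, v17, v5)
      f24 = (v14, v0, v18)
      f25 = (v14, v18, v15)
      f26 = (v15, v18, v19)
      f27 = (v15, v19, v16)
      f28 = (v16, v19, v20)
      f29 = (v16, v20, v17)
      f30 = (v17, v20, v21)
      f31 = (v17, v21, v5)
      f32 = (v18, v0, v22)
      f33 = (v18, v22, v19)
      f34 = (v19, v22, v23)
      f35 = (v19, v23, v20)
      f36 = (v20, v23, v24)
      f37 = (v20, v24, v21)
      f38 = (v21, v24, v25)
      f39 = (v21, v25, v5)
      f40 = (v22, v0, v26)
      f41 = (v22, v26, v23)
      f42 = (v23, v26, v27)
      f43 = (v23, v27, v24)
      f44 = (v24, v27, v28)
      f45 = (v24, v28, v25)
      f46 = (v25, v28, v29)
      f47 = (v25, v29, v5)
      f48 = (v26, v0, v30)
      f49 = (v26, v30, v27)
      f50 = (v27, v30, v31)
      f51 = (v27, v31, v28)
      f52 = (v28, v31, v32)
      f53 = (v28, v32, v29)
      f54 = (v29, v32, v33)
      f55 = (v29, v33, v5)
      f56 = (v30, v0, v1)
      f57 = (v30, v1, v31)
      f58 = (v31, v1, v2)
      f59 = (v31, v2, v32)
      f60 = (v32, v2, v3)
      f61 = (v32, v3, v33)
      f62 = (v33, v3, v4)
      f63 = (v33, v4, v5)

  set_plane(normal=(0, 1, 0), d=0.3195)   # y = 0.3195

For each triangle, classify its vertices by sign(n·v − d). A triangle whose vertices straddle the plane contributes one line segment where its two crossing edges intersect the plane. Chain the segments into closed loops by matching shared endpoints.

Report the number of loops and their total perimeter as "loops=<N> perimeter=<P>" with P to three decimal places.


loops=1 perimeter=6.002

Straddling triangles (20 of 64):
  (v1,v0,v6) [--+] → (0.3195, 0.3195, -0.923146)–(0.496559, 0.3195, -0.8656)  len=0.1862
  (v1,v6,v2) [-+-] → (0.496559, 0.3195, -0.8656)–(0.605993, 0.3195, -0.714977)  len=0.1862
  (v2,v6,v7) [-++] → (0.605993, 0.3195, -0.714977)–(0.885289, 0.3195, -0.3306)  len=0.4751
  (v2,v7,v3) [-+-] → (0.885289, 0.3195, -0.3306)–(0.885289, 0.3195, 0.0370294)  len=0.3676
  (v3,v7,v8) [-++] → (0.885289, 0.3195, 0.0370294)–(0.885289, 0.3195, 0.3306)  len=0.2936
  (v3,v8,v4) [-+-] → (0.885289, 0.3195, 0.3306)–(0.66917, 0.3195, 0.628062)  len=0.3677
  (v4,v8,v9) [-++] → (0.66917, 0.3195, 0.628062)–(0.496559, 0.3195, 0.8656)  len=0.2936
  (v4,v9,v5) [-+-] → (0.496559, 0.3195, 0.8656)–(0.3195, 0.3195, 0.923146)  len=0.1862
  (v6,v0,v10) [+-+] → (0.3195, 0.3195, -0.923146)–(0, 0.3195, -0.966159)  len=0.3224
  (v9,v13,v5) [++-] → (0, 0.3195, 0.966159)–(0.3195, 0.3195, 0.923146)  len=0.3224
  (v10,v0,v14) [+-+] → (0, 0.3195, -0.966159)–(-0.3195, 0.3195, -0.923146)  len=0.3224
  (v13,v17,v5) [++-] → (-0.3195, 0.3195, 0.923146)–(0, 0.3195, 0.966159)  len=0.3224
  (v14,v0,v18) [+--] → (-0.3195, 0.3195, -0.923146)–(-0.496559, 0.3195, -0.8656)  len=0.1862
  (v14,v18,v15) [+-+] → (-0.496559, 0.3195, -0.8656)–(-0.66917, 0.3195, -0.628062)  len=0.2936
  (v15,v18,v19) [+--] → (-0.66917, 0.3195, -0.628062)–(-0.885289, 0.3195, -0.3306)  len=0.3677
  (v15,v19,v16) [+-+] → (-0.885289, 0.3195, -0.3306)–(-0.885289, 0.3195, -0.0370294)  len=0.2936
  (v16,v19,v20) [+--] → (-0.885289, 0.3195, -0.0370294)–(-0.885289, 0.3195, 0.3306)  len=0.3676
  (v16,v20,v17) [+-+] → (-0.885289, 0.3195, 0.3306)–(-0.605993, 0.3195, 0.714977)  len=0.4751
  (v17,v20,v21) [+--] → (-0.605993, 0.3195, 0.714977)–(-0.496559, 0.3195, 0.8656)  len=0.1862
  (v17,v21,v5) [+--] → (-0.496559, 0.3195, 0.8656)–(-0.3195, 0.3195, 0.923146)  len=0.1862

Chained into 1 loop(s):
  loop 1: 20 segments, perimeter = 6.0019
Total perimeter = 6.002


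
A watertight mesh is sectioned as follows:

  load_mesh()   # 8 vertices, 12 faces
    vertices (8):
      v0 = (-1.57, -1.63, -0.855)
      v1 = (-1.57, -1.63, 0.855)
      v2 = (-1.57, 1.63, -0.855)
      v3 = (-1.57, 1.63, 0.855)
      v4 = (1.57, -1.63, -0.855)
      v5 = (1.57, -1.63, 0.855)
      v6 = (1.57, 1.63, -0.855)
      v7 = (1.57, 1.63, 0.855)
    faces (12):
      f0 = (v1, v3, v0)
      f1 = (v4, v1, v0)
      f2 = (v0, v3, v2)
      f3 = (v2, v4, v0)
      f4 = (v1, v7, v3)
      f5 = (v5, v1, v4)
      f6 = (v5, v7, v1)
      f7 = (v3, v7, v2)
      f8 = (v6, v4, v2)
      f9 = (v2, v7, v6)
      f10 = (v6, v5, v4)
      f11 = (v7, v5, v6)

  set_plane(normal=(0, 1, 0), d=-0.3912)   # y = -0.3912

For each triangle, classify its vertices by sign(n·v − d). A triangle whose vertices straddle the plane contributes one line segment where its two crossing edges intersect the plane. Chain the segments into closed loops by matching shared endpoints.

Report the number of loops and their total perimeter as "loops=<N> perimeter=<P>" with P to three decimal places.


loops=1 perimeter=9.700

Straddling triangles (8 of 12):
  (v1,v3,v0) [-+-] → (-1.57, -0.3912, 0.855)–(-1.57, -0.3912, -0.2052)  len=1.0602
  (v0,v3,v2) [-++] → (-1.57, -0.3912, -0.2052)–(-1.57, -0.3912, -0.855)  len=0.6498
  (v2,v4,v0) [+--] → (0.3768, -0.3912, -0.855)–(-1.57, -0.3912, -0.855)  len=1.9468
  (v1,v7,v3) [-++] → (-0.3768, -0.3912, 0.855)–(-1.57, -0.3912, 0.855)  len=1.1932
  (v5,v7,v1) [-+-] → (1.57, -0.3912, 0.855)–(-0.3768, -0.3912, 0.855)  len=1.9468
  (v6,v4,v2) [+-+] → (1.57, -0.3912, -0.855)–(0.3768, -0.3912, -0.855)  len=1.1932
  (v6,v5,v4) [+--] → (1.57, -0.3912, 0.2052)–(1.57, -0.3912, -0.855)  len=1.0602
  (v7,v5,v6) [+-+] → (1.57, -0.3912, 0.855)–(1.57, -0.3912, 0.2052)  len=0.6498

Chained into 1 loop(s):
  loop 1: 8 segments, perimeter = 9.7000
Total perimeter = 9.700


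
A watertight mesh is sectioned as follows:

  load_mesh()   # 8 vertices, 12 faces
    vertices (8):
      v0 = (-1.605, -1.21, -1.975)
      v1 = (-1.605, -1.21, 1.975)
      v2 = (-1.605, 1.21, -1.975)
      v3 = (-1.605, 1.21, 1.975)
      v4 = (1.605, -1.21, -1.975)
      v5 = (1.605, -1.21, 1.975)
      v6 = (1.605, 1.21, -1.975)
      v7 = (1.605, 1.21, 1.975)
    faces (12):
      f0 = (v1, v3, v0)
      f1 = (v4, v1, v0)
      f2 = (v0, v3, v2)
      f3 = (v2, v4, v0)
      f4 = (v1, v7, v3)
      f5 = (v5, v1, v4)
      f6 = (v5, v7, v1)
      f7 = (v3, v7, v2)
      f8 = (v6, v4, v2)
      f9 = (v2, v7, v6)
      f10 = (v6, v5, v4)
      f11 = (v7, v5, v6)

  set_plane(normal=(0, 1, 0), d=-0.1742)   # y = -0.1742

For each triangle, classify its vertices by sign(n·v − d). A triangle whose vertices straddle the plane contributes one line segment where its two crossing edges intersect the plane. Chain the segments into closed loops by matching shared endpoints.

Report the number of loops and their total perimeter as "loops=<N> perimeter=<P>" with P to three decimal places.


Straddling triangles (8 of 12):
  (v1,v3,v0) [-+-] → (-1.605, -0.1742, 1.975)–(-1.605, -0.1742, -0.284335)  len=2.2593
  (v0,v3,v2) [-++] → (-1.605, -0.1742, -0.284335)–(-1.605, -0.1742, -1.975)  len=1.6907
  (v2,v4,v0) [+--] → (0.231067, -0.1742, -1.975)–(-1.605, -0.1742, -1.975)  len=1.8361
  (v1,v7,v3) [-++] → (-0.231067, -0.1742, 1.975)–(-1.605, -0.1742, 1.975)  len=1.3739
  (v5,v7,v1) [-+-] → (1.605, -0.1742, 1.975)–(-0.231067, -0.1742, 1.975)  len=1.8361
  (v6,v4,v2) [+-+] → (1.605, -0.1742, -1.975)–(0.231067, -0.1742, -1.975)  len=1.3739
  (v6,v5,v4) [+--] → (1.605, -0.1742, 0.284335)–(1.605, -0.1742, -1.975)  len=2.2593
  (v7,v5,v6) [+-+] → (1.605, -0.1742, 1.975)–(1.605, -0.1742, 0.284335)  len=1.6907

Chained into 1 loop(s):
  loop 1: 8 segments, perimeter = 14.3200
Total perimeter = 14.320

loops=1 perimeter=14.320


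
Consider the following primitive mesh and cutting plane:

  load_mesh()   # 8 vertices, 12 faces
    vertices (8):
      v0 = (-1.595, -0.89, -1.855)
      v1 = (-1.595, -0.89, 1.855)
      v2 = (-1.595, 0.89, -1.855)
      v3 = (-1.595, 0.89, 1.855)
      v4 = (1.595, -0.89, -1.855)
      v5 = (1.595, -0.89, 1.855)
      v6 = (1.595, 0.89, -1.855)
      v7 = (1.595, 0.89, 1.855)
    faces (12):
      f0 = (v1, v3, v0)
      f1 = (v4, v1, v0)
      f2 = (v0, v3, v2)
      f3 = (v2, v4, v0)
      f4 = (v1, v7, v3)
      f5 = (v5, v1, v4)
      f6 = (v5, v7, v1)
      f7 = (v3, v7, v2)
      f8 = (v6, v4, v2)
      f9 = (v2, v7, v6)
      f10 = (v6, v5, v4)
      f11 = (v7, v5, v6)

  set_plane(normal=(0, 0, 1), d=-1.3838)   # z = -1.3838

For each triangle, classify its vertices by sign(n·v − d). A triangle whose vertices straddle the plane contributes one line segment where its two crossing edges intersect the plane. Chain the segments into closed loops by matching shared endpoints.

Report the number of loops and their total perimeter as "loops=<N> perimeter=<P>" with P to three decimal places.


loops=1 perimeter=9.940

Straddling triangles (8 of 12):
  (v1,v3,v0) [++-] → (-1.595, -0.663926, -1.3838)–(-1.595, -0.89, -1.3838)  len=0.2261
  (v4,v1,v0) [-+-] → (1.18984, -0.89, -1.3838)–(-1.595, -0.89, -1.3838)  len=2.7848
  (v0,v3,v2) [-+-] → (-1.595, -0.663926, -1.3838)–(-1.595, 0.89, -1.3838)  len=1.5539
  (v5,v1,v4) [++-] → (1.18984, -0.89, -1.3838)–(1.595, -0.89, -1.3838)  len=0.4052
  (v3,v7,v2) [++-] → (-1.18984, 0.89, -1.3838)–(-1.595, 0.89, -1.3838)  len=0.4052
  (v2,v7,v6) [-+-] → (-1.18984, 0.89, -1.3838)–(1.595, 0.89, -1.3838)  len=2.7848
  (v6,v5,v4) [-+-] → (1.595, 0.663926, -1.3838)–(1.595, -0.89, -1.3838)  len=1.5539
  (v7,v5,v6) [++-] → (1.595, 0.663926, -1.3838)–(1.595, 0.89, -1.3838)  len=0.2261

Chained into 1 loop(s):
  loop 1: 8 segments, perimeter = 9.9400
Total perimeter = 9.940


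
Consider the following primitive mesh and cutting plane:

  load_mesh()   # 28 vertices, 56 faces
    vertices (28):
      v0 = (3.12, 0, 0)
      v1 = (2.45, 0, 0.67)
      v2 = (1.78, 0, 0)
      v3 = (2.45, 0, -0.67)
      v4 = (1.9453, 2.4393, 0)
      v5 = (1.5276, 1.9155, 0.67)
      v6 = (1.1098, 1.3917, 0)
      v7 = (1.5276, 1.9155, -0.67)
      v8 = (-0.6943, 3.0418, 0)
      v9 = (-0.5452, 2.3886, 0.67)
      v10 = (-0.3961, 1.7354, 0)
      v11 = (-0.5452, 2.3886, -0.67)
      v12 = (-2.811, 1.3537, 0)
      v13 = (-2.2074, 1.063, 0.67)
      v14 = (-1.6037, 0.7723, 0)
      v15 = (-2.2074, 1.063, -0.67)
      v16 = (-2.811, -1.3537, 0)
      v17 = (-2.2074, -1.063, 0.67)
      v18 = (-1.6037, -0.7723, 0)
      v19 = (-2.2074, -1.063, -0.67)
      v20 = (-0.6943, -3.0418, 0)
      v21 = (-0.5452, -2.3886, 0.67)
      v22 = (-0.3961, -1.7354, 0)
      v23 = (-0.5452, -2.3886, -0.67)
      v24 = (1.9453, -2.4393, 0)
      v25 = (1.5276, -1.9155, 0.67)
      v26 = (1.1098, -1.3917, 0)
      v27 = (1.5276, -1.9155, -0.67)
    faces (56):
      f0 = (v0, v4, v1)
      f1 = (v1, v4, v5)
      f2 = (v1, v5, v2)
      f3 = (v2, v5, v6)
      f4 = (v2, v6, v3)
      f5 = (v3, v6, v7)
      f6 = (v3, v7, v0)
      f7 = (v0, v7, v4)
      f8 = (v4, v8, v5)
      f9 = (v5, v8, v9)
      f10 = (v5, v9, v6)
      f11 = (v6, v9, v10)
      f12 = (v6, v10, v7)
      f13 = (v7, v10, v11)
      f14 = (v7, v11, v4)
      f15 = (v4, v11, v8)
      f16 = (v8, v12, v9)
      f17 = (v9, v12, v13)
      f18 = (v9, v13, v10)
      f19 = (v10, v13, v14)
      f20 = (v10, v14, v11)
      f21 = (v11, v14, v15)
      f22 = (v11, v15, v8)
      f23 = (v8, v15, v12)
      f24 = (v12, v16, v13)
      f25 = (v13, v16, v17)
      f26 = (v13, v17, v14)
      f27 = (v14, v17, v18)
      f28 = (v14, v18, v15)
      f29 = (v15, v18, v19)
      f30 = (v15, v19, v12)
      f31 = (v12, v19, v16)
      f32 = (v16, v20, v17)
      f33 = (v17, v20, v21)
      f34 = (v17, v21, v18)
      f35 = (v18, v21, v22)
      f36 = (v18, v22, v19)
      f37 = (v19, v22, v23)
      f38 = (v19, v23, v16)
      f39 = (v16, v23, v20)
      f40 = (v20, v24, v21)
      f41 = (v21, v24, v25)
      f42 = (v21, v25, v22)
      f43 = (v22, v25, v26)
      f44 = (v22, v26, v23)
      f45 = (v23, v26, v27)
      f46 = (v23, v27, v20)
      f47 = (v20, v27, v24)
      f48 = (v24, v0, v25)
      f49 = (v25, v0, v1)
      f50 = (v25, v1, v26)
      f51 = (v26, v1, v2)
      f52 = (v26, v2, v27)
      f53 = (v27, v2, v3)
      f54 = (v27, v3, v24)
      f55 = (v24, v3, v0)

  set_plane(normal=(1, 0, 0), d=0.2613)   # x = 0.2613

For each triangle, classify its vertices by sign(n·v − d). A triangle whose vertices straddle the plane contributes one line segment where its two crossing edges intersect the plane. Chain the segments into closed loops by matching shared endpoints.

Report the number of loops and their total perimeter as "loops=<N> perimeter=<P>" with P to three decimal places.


loops=2 perimeter=7.298

Straddling triangles (16 of 56):
  (v4,v8,v5) [+-+] → (0.2613, 2.82368, 0)–(0.2613, 2.5574, 0.288155)  len=0.3924
  (v5,v8,v9) [+--] → (0.2613, 2.5574, 0.288155)–(0.2613, 2.20452, 0.67)  len=0.5199
  (v5,v9,v6) [+-+] → (0.2613, 2.20452, 0.67)–(0.2613, 1.9028, 0.343502)  len=0.4446
  (v6,v9,v10) [+--] → (0.2613, 1.9028, 0.343502)–(0.2613, 1.58536, 0)  len=0.4677
  (v6,v10,v7) [+-+] → (0.2613, 1.58536, 0)–(0.2613, 1.79695, -0.228964)  len=0.3118
  (v7,v10,v11) [+--] → (0.2613, 1.79695, -0.228964)–(0.2613, 2.20452, -0.67)  len=0.6005
  (v7,v11,v4) [+-+] → (0.2613, 2.20452, -0.67)–(0.2613, 2.40502, -0.453034)  len=0.2954
  (v4,v11,v8) [+--] → (0.2613, 2.40502, -0.453034)–(0.2613, 2.82368, 0)  len=0.6169
  (v20,v24,v21) [-+-] → (0.2613, -2.82368, 0)–(0.2613, -2.40502, 0.453034)  len=0.6169
  (v21,v24,v25) [-++] → (0.2613, -2.40502, 0.453034)–(0.2613, -2.20452, 0.67)  len=0.2954
  (v21,v25,v22) [-+-] → (0.2613, -2.20452, 0.67)–(0.2613, -1.79695, 0.228964)  len=0.6005
  (v22,v25,v26) [-++] → (0.2613, -1.79695, 0.228964)–(0.2613, -1.58536, 0)  len=0.3118
  (v22,v26,v23) [-+-] → (0.2613, -1.58536, 0)–(0.2613, -1.9028, -0.343502)  len=0.4677
  (v23,v26,v27) [-++] → (0.2613, -1.9028, -0.343502)–(0.2613, -2.20452, -0.67)  len=0.4446
  (v23,v27,v20) [-+-] → (0.2613, -2.20452, -0.67)–(0.2613, -2.5574, -0.288155)  len=0.5199
  (v20,v27,v24) [-++] → (0.2613, -2.5574, -0.288155)–(0.2613, -2.82368, 0)  len=0.3924

Chained into 2 loop(s):
  loop 1: 8 segments, perimeter = 3.6491
  loop 2: 8 segments, perimeter = 3.6491
Total perimeter = 7.298


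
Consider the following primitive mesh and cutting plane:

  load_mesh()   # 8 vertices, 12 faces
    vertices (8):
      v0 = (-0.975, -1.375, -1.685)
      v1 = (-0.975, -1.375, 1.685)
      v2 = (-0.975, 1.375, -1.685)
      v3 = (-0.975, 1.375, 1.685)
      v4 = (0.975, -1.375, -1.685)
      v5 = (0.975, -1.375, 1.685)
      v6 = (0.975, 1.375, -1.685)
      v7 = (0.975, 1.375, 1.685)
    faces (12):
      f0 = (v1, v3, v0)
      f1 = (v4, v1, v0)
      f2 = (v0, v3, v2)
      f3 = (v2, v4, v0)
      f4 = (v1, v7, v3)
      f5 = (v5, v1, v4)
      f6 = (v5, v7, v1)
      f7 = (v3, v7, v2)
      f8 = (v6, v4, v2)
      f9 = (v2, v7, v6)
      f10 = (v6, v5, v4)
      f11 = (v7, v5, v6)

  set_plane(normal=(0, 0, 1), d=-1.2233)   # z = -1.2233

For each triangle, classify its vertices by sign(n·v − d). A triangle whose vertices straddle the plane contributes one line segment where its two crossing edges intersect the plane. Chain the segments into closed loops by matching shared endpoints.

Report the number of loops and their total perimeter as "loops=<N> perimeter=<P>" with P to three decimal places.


Straddling triangles (8 of 12):
  (v1,v3,v0) [++-] → (-0.975, -0.998242, -1.2233)–(-0.975, -1.375, -1.2233)  len=0.3768
  (v4,v1,v0) [-+-] → (0.707844, -1.375, -1.2233)–(-0.975, -1.375, -1.2233)  len=1.6828
  (v0,v3,v2) [-+-] → (-0.975, -0.998242, -1.2233)–(-0.975, 1.375, -1.2233)  len=2.3732
  (v5,v1,v4) [++-] → (0.707844, -1.375, -1.2233)–(0.975, -1.375, -1.2233)  len=0.2672
  (v3,v7,v2) [++-] → (-0.707844, 1.375, -1.2233)–(-0.975, 1.375, -1.2233)  len=0.2672
  (v2,v7,v6) [-+-] → (-0.707844, 1.375, -1.2233)–(0.975, 1.375, -1.2233)  len=1.6828
  (v6,v5,v4) [-+-] → (0.975, 0.998242, -1.2233)–(0.975, -1.375, -1.2233)  len=2.3732
  (v7,v5,v6) [++-] → (0.975, 0.998242, -1.2233)–(0.975, 1.375, -1.2233)  len=0.3768

Chained into 1 loop(s):
  loop 1: 8 segments, perimeter = 9.4000
Total perimeter = 9.400

loops=1 perimeter=9.400


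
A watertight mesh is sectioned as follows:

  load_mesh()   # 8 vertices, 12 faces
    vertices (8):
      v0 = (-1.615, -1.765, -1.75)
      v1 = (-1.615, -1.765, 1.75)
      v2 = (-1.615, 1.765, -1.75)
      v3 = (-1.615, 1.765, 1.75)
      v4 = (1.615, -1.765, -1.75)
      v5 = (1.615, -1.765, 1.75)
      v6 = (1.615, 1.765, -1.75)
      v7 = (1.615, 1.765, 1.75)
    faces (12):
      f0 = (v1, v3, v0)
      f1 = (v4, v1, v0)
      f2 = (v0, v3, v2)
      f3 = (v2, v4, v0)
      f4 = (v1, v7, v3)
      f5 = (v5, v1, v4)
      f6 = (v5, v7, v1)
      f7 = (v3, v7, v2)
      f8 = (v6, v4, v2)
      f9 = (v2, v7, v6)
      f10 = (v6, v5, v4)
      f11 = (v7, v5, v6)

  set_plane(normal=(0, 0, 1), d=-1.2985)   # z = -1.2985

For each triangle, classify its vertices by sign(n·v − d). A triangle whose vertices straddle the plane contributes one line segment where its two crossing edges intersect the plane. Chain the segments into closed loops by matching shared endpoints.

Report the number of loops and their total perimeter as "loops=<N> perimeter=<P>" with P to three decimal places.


Straddling triangles (8 of 12):
  (v1,v3,v0) [++-] → (-1.615, -1.30963, -1.2985)–(-1.615, -1.765, -1.2985)  len=0.4554
  (v4,v1,v0) [-+-] → (1.19833, -1.765, -1.2985)–(-1.615, -1.765, -1.2985)  len=2.8133
  (v0,v3,v2) [-+-] → (-1.615, -1.30963, -1.2985)–(-1.615, 1.765, -1.2985)  len=3.0746
  (v5,v1,v4) [++-] → (1.19833, -1.765, -1.2985)–(1.615, -1.765, -1.2985)  len=0.4167
  (v3,v7,v2) [++-] → (-1.19833, 1.765, -1.2985)–(-1.615, 1.765, -1.2985)  len=0.4167
  (v2,v7,v6) [-+-] → (-1.19833, 1.765, -1.2985)–(1.615, 1.765, -1.2985)  len=2.8133
  (v6,v5,v4) [-+-] → (1.615, 1.30963, -1.2985)–(1.615, -1.765, -1.2985)  len=3.0746
  (v7,v5,v6) [++-] → (1.615, 1.30963, -1.2985)–(1.615, 1.765, -1.2985)  len=0.4554

Chained into 1 loop(s):
  loop 1: 8 segments, perimeter = 13.5200
Total perimeter = 13.520

loops=1 perimeter=13.520


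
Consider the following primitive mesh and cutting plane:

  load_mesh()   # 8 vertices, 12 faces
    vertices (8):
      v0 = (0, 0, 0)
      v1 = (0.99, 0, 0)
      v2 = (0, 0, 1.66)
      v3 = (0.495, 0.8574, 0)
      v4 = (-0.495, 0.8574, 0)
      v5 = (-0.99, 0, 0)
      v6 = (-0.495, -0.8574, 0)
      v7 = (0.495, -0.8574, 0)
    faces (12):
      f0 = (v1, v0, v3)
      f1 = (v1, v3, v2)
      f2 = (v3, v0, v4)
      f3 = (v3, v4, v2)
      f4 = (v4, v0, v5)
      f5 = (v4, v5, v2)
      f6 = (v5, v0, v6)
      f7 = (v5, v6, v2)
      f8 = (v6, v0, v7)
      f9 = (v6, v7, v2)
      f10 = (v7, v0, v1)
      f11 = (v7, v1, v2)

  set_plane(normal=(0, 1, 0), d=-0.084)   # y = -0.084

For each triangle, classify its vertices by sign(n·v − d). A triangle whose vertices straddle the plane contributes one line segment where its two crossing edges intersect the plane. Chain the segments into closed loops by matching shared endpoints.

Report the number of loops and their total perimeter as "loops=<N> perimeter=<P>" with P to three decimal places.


Straddling triangles (6 of 12):
  (v5,v0,v6) [++-] → (-0.0484955, -0.084, 0)–(-0.941505, -0.084, 0)  len=0.8930
  (v5,v6,v2) [+-+] → (-0.941505, -0.084, 0)–(-0.0484955, -0.084, 1.49737)  len=1.7434
  (v6,v0,v7) [-+-] → (-0.0484955, -0.084, 0)–(0.0484955, -0.084, 0)  len=0.0970
  (v6,v7,v2) [--+] → (0.0484955, -0.084, 1.49737)–(-0.0484955, -0.084, 1.49737)  len=0.0970
  (v7,v0,v1) [-++] → (0.0484955, -0.084, 0)–(0.941505, -0.084, 0)  len=0.8930
  (v7,v1,v2) [-++] → (0.941505, -0.084, 0)–(0.0484955, -0.084, 1.49737)  len=1.7434

Chained into 1 loop(s):
  loop 1: 6 segments, perimeter = 5.4669
Total perimeter = 5.467

loops=1 perimeter=5.467


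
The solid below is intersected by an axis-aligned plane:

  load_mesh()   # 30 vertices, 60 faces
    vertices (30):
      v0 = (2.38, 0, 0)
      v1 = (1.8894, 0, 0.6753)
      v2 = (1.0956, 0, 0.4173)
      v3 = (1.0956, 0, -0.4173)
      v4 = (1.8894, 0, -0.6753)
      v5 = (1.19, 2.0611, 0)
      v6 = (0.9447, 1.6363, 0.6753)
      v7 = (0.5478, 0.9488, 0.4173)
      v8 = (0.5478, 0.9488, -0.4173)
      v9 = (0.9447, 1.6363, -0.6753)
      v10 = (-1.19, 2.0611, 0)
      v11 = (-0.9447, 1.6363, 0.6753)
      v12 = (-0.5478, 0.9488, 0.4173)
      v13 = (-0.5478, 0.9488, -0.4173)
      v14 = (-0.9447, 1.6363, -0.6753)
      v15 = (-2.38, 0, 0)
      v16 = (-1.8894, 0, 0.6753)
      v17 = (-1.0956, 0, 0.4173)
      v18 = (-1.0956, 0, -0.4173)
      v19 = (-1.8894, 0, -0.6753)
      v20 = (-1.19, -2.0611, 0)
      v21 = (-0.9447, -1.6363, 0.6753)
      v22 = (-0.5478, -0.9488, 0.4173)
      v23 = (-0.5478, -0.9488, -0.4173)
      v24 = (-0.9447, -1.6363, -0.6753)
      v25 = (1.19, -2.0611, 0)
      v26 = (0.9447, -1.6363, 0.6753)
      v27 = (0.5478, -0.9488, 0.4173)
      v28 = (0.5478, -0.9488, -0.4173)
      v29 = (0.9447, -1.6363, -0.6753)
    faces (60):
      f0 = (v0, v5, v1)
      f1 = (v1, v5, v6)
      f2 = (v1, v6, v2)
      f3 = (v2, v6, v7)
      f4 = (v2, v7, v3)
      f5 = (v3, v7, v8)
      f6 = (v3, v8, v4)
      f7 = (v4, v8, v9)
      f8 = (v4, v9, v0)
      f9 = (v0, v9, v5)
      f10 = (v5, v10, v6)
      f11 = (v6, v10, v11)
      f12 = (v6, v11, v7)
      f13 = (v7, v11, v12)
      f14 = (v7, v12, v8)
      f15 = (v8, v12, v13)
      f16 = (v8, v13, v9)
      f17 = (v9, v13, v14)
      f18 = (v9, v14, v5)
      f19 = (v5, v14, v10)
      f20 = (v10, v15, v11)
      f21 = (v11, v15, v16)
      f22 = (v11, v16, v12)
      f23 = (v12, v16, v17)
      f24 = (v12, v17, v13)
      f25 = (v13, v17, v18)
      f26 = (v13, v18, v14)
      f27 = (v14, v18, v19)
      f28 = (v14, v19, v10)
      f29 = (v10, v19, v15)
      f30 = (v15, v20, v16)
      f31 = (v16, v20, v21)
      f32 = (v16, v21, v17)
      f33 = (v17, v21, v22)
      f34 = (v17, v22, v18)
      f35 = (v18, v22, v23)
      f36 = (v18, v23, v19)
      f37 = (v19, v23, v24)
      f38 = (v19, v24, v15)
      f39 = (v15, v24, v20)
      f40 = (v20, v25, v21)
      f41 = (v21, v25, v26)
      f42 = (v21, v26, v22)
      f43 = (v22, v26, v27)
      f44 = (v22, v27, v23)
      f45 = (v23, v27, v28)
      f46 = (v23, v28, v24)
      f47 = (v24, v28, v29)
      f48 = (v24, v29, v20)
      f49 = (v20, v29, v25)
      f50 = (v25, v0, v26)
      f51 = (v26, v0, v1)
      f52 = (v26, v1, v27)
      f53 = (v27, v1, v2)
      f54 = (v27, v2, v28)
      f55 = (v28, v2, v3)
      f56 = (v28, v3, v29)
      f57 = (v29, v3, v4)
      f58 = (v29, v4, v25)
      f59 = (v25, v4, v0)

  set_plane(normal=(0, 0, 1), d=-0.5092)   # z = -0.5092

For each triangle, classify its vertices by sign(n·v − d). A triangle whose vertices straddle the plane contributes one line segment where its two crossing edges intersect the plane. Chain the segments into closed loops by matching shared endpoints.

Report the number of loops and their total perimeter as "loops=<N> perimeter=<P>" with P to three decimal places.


Straddling triangles (24 of 60):
  (v3,v8,v4) [++-] → (1.02568, 0.610836, -0.5092)–(1.37835, 0, -0.5092)  len=0.7053
  (v4,v8,v9) [-+-] → (1.02568, 0.610836, -0.5092)–(0.689176, 1.19369, -0.5092)  len=0.6730
  (v4,v9,v0) [--+] → (1.29773, 1.23383, -0.5092)–(2.01007, 0, -0.5092)  len=1.4247
  (v0,v9,v5) [+-+] → (1.29773, 1.23383, -0.5092)–(1.00504, 1.74079, -0.5092)  len=0.5854
  (v8,v13,v9) [++-] → (-0.0161692, 1.19369, -0.5092)–(0.689176, 1.19369, -0.5092)  len=0.7053
  (v9,v13,v14) [-+-] → (-0.0161692, 1.19369, -0.5092)–(-0.689176, 1.19369, -0.5092)  len=0.6730
  (v9,v14,v5) [--+] → (-0.419639, 1.74079, -0.5092)–(1.00504, 1.74079, -0.5092)  len=1.4247
  (v5,v14,v10) [+-+] → (-0.419639, 1.74079, -0.5092)–(-1.00504, 1.74079, -0.5092)  len=0.5854
  (v13,v18,v14) [++-] → (-1.04185, 0.582853, -0.5092)–(-0.689176, 1.19369, -0.5092)  len=0.7053
  (v14,v18,v19) [-+-] → (-1.04185, 0.582853, -0.5092)–(-1.37835, 0, -0.5092)  len=0.6730
  (v14,v19,v10) [--+] → (-1.71737, 0.506958, -0.5092)–(-1.00504, 1.74079, -0.5092)  len=1.4247
  (v10,v19,v15) [+-+] → (-1.71737, 0.506958, -0.5092)–(-2.01007, 0, -0.5092)  len=0.5854
  (v18,v23,v19) [++-] → (-1.02568, -0.610836, -0.5092)–(-1.37835, 0, -0.5092)  len=0.7053
  (v19,v23,v24) [-+-] → (-1.02568, -0.610836, -0.5092)–(-0.689176, -1.19369, -0.5092)  len=0.6730
  (v19,v24,v15) [--+] → (-1.29773, -1.23383, -0.5092)–(-2.01007, 0, -0.5092)  len=1.4247
  (v15,v24,v20) [+-+] → (-1.29773, -1.23383, -0.5092)–(-1.00504, -1.74079, -0.5092)  len=0.5854
  (v23,v28,v24) [++-] → (0.0161692, -1.19369, -0.5092)–(-0.689176, -1.19369, -0.5092)  len=0.7053
  (v24,v28,v29) [-+-] → (0.0161692, -1.19369, -0.5092)–(0.689176, -1.19369, -0.5092)  len=0.6730
  (v24,v29,v20) [--+] → (0.419639, -1.74079, -0.5092)–(-1.00504, -1.74079, -0.5092)  len=1.4247
  (v20,v29,v25) [+-+] → (0.419639, -1.74079, -0.5092)–(1.00504, -1.74079, -0.5092)  len=0.5854
  (v28,v3,v29) [++-] → (1.04185, -0.582853, -0.5092)–(0.689176, -1.19369, -0.5092)  len=0.7053
  (v29,v3,v4) [-+-] → (1.04185, -0.582853, -0.5092)–(1.37835, 0, -0.5092)  len=0.6730
  (v29,v4,v25) [--+] → (1.71737, -0.506958, -0.5092)–(1.00504, -1.74079, -0.5092)  len=1.4247
  (v25,v4,v0) [+-+] → (1.71737, -0.506958, -0.5092)–(2.01007, 0, -0.5092)  len=0.5854

Chained into 2 loop(s):
  loop 1: 12 segments, perimeter = 8.2701
  loop 2: 12 segments, perimeter = 12.0605
Total perimeter = 20.331

loops=2 perimeter=20.331
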